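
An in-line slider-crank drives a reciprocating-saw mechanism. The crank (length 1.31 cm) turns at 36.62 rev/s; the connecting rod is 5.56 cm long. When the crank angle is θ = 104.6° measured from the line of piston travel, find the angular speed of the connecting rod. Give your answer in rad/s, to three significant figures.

14.0

ω = 230.1 rad/s (converted from 36.62 rev/s).
The rod makes angle φ with the slider axis where L sinφ = r sinθ; differentiating, L cosφ·φ̇ = r ω cosθ.
L cosφ = √(L² − r² sin²θ) = 0.054136 m.
|ω_rod| = r ω |cosθ| / √(L² − r² sin²θ) = 0.0131·230.1·0.25207/0.054136 = 14.035 rad/s.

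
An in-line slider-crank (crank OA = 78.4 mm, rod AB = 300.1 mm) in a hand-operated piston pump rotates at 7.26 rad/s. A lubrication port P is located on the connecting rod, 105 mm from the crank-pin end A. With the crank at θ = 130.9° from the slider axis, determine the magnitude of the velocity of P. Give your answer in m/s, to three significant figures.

0.471

ω = 7.26 rad/s.  Crank-pin speed |V_A| = rω = 0.56918 m/s, perpendicular to OA.
Rod angle: sinφ = −(r/L) sinθ ⇒ φ = -11.389°; ω_rod = −rω cosθ/√(L²−r²sin²θ) = +1.2668 rad/s.
V_P = V_A + ω_rod × AP, with AP = 0.105 m along the rod.
Components: V_Px = −rω sinθ − a·ω_rod·sinφ = -0.40396 m/s;  V_Py = rω cosθ + a·ω_rod·cosφ = -0.24228 m/s.
|V_P| = √(V_Px² + V_Py²) = 0.47104 m/s.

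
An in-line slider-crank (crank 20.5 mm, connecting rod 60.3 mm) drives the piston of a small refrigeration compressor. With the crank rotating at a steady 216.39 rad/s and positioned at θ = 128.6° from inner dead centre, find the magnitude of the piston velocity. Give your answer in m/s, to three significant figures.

ω = 216.4 rad/s
For an in-line slider-crank, x = r cosθ + √(L² − r² sin²θ), so v = −rω sinθ·[1 + r cosθ/√(L² − r² sin²θ)].
With r = 0.0205 m, L = 0.0603 m, θ = 128.6°: √(L² − r² sin²θ) = 0.058133 m.
v = −0.0205·216.4·0.78152·[1 + 0.0205·-0.62388/0.058133] = -2.7041 m/s.
|v| = 2.7041 m/s.

2.70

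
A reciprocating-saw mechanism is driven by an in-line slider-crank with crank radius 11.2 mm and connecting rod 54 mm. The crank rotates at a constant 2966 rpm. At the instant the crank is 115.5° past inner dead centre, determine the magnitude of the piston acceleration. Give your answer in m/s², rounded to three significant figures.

607

ω = 2π·2966/60 = 310.6 rad/s
x(θ) = r cosθ + √(L² − r² sin²θ); with ω constant, a = ω²·d²x/dθ².
d²x/dθ² = −r cosθ − r²(cos2θ)/√u − r⁴ sin²2θ/(4u^{3/2}),  u = L² − r² sin²θ = 0.00281381 m².
Substituting r = 0.0112 m, L = 0.054 m, θ = 115.5°: d²x/dθ² = +0.006294 m.
a = ω²·d²x/dθ² = (310.6)²·(+0.006294) = +607.19 m/s²;  |a| = 607.19 m/s².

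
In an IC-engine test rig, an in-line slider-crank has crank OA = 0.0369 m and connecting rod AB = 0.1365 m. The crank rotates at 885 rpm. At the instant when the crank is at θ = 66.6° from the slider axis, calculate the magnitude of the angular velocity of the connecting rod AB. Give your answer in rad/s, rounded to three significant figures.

10.3

ω = 92.68 rad/s (converted from 885 rpm).
The rod makes angle φ with the slider axis where L sinφ = r sinθ; differentiating, L cosφ·φ̇ = r ω cosθ.
L cosφ = √(L² − r² sin²θ) = 0.13223 m.
|ω_rod| = r ω |cosθ| / √(L² − r² sin²θ) = 0.0369·92.68·0.39715/0.13223 = 10.271 rad/s.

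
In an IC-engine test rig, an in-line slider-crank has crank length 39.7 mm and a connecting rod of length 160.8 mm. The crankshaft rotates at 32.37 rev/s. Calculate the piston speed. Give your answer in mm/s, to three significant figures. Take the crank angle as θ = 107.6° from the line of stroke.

7110

ω = 2π·32.4 = 203.4 rad/s
For an in-line slider-crank, x = r cosθ + √(L² − r² sin²θ), so v = −rω sinθ·[1 + r cosθ/√(L² − r² sin²θ)].
With r = 0.0397 m, L = 0.1608 m, θ = 107.6°: √(L² − r² sin²θ) = 0.15628 m.
v = −0.0397·203.4·0.95319·[1 + 0.0397·-0.30237/0.15628] = -7.1053 m/s.
|v| = 7.1053 m/s = 7105.3 mm/s.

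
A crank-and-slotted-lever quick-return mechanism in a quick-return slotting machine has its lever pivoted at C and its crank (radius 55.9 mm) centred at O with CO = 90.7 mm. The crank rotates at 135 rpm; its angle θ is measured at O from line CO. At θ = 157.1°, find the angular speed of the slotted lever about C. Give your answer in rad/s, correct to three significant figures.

10.9

ω = 14.14 rad/s (from 135 rpm).
Crank pin A relative to C: A = (d + r cosθ, r sinθ); lever angle φ = atan2(r sinθ, d + r cosθ).
Differentiating tanφ: φ̇ = rω(d cosθ + r)/(d² + r² + 2dr cosθ).
d² + r² + 2dr cosθ = |CA|² = 0.00201024 m²;  d cosθ + r = -0.027652 m.
|ω_lever| = |0.0559·14.14·-0.027652| / 0.00201024 = 10.87 rad/s.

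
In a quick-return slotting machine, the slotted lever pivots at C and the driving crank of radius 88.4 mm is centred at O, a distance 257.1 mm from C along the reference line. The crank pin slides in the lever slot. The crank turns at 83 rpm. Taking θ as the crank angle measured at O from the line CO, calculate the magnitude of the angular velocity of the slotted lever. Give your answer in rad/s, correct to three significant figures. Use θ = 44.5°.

ω = 8.692 rad/s (from 83 rpm).
Crank pin A relative to C: A = (d + r cosθ, r sinθ); lever angle φ = atan2(r sinθ, d + r cosθ).
Differentiating tanφ: φ̇ = rω(d cosθ + r)/(d² + r² + 2dr cosθ).
d² + r² + 2dr cosθ = |CA|² = 0.106336 m²;  d cosθ + r = +0.27178 m.
|ω_lever| = |0.0884·8.692·+0.27178| / 0.106336 = 1.9638 rad/s.

1.96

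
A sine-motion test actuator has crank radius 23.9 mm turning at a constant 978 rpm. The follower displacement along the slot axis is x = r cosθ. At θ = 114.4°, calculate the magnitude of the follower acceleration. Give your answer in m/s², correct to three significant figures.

104

ω = 102.4 rad/s (from 978 rpm).
x = r cosθ ⇒ ẍ = −rω² cosθ (ω constant).
|a| = rω²|cosθ| = 0.0239·(102.4)²·|cos 114.4°| = 103.56 m/s².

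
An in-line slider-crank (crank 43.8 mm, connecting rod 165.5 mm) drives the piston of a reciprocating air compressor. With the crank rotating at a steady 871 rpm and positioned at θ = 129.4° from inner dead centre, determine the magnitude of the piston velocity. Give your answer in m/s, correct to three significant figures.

2.56

ω = 2π·871/60 = 91.21 rad/s
For an in-line slider-crank, x = r cosθ + √(L² − r² sin²θ), so v = −rω sinθ·[1 + r cosθ/√(L² − r² sin²θ)].
With r = 0.0438 m, L = 0.1655 m, θ = 129.4°: √(L² − r² sin²θ) = 0.162 m.
v = −0.0438·91.21·0.77273·[1 + 0.0438·-0.63473/0.162] = -2.5573 m/s.
|v| = 2.5573 m/s.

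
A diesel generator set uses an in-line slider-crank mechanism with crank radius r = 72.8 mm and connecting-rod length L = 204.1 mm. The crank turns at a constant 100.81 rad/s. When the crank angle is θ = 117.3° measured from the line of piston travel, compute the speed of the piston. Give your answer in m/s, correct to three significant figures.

5.40

ω = 100.8 rad/s
For an in-line slider-crank, x = r cosθ + √(L² − r² sin²θ), so v = −rω sinθ·[1 + r cosθ/√(L² − r² sin²θ)].
With r = 0.0728 m, L = 0.2041 m, θ = 117.3°: √(L² − r² sin²θ) = 0.19358 m.
v = −0.0728·100.8·0.88862·[1 + 0.0728·-0.45865/0.19358] = -5.3966 m/s.
|v| = 5.3966 m/s.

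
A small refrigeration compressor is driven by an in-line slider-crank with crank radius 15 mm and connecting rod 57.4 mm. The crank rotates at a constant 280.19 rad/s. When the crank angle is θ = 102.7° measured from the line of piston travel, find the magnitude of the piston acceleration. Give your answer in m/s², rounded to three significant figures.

545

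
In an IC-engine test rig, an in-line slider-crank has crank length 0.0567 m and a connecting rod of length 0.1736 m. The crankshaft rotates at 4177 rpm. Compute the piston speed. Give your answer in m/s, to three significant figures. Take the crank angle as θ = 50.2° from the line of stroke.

23.2

ω = 2π·4177/60 = 437.4 rad/s
For an in-line slider-crank, x = r cosθ + √(L² − r² sin²θ), so v = −rω sinθ·[1 + r cosθ/√(L² − r² sin²θ)].
With r = 0.0567 m, L = 0.1736 m, θ = 50.2°: √(L² − r² sin²θ) = 0.16805 m.
v = −0.0567·437.4·0.76828·[1 + 0.0567·0.64011/0.16805] = -23.17 m/s.
|v| = 23.17 m/s.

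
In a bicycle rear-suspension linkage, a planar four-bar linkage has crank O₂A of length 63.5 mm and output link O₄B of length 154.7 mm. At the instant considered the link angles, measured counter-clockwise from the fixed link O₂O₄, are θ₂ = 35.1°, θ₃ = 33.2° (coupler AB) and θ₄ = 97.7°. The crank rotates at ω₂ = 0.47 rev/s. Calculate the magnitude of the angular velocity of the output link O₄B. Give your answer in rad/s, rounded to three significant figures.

ω₂ = 2.953 rad/s (from 0.47 rev/s).
Differentiating the loop-closure r₂e^{iθ₂}+r₃e^{iθ₃}=r₁+r₄e^{iθ₄} gives r₂ω₂e^{iθ₂}+r₃ω₃e^{iθ₃}=r₄ω₄e^{iθ₄}.
Eliminating the other unknown: ω₄ = r₂ω₂ sin(θ₂−θ₃) / [r₄ sin(θ₄−θ₃)].
Numerator sine = +0.03316; denominator sine = +0.90259.
Result = 0.0635·2.953·(+0.03316) / (0.1547·(+0.90259)) = +0.044527 rad/s; magnitude 0.044527 rad/s.

0.0445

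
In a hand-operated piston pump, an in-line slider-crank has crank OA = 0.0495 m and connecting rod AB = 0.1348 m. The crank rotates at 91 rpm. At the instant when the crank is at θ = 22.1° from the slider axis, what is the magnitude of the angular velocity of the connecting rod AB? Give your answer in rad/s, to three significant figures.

ω = 9.529 rad/s (converted from 91 rpm).
The rod makes angle φ with the slider axis where L sinφ = r sinθ; differentiating, L cosφ·φ̇ = r ω cosθ.
L cosφ = √(L² − r² sin²θ) = 0.13351 m.
|ω_rod| = r ω |cosθ| / √(L² − r² sin²θ) = 0.0495·9.529·0.92653/0.13351 = 3.2736 rad/s.

3.27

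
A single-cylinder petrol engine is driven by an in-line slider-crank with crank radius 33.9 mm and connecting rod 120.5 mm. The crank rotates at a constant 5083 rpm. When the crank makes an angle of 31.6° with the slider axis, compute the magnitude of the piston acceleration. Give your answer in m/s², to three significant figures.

9460

ω = 2π·5083/60 = 532.3 rad/s
x(θ) = r cosθ + √(L² − r² sin²θ); with ω constant, a = ω²·d²x/dθ².
d²x/dθ² = −r cosθ − r²(cos2θ)/√u − r⁴ sin²2θ/(4u^{3/2}),  u = L² − r² sin²θ = 0.0142047 m².
Substituting r = 0.0339 m, L = 0.1205 m, θ = 31.6°: d²x/dθ² = -0.033376 m.
a = ω²·d²x/dθ² = (532.3)²·(-0.033376) = -9456.7 m/s²;  |a| = 9456.7 m/s².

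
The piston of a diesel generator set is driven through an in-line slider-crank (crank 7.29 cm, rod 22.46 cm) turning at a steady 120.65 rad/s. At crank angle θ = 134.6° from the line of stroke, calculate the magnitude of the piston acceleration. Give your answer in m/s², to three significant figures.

ω = 120.7 rad/s
x(θ) = r cosθ + √(L² − r² sin²θ); with ω constant, a = ω²·d²x/dθ².
d²x/dθ² = −r cosθ − r²(cos2θ)/√u − r⁴ sin²2θ/(4u^{3/2}),  u = L² − r² sin²θ = 0.0477509 m².
Substituting r = 0.0729 m, L = 0.2246 m, θ = 134.6°: d²x/dθ² = +0.05085 m.
a = ω²·d²x/dθ² = (120.7)²·(+0.05085) = +740.19 m/s²;  |a| = 740.19 m/s².

740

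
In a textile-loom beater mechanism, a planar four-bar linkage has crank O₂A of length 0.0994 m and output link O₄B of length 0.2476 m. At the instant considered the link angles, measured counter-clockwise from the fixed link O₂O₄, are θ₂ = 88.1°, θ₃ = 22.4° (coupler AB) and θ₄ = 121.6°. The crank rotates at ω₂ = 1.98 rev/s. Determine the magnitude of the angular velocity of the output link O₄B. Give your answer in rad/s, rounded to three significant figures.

4.61

ω₂ = 12.44 rad/s (from 1.98 rev/s).
Differentiating the loop-closure r₂e^{iθ₂}+r₃e^{iθ₃}=r₁+r₄e^{iθ₄} gives r₂ω₂e^{iθ₂}+r₃ω₃e^{iθ₃}=r₄ω₄e^{iθ₄}.
Eliminating the other unknown: ω₄ = r₂ω₂ sin(θ₂−θ₃) / [r₄ sin(θ₄−θ₃)].
Numerator sine = +0.91140; denominator sine = +0.98714.
Result = 0.0994·12.44·(+0.91140) / (0.2476·(+0.98714)) = +4.6112 rad/s; magnitude 4.6112 rad/s.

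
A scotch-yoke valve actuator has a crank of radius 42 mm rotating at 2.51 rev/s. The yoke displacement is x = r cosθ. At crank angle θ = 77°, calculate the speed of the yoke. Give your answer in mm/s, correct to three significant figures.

ω = 15.77 rad/s (from 2.51 rev/s).
x = r cosθ ⇒ ẋ = −rω sinθ.
|v| = rω|sinθ| = 0.042·15.77·|sin 77°| = 0.6454 m/s = 645.4 mm/s.

645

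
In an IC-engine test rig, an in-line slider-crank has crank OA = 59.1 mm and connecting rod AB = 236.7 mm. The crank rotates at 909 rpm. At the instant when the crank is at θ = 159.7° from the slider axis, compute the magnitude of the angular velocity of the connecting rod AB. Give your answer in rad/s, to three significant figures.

ω = 95.19 rad/s (converted from 909 rpm).
The rod makes angle φ with the slider axis where L sinφ = r sinθ; differentiating, L cosφ·φ̇ = r ω cosθ.
L cosφ = √(L² − r² sin²θ) = 0.23581 m.
|ω_rod| = r ω |cosθ| / √(L² − r² sin²θ) = 0.0591·95.19·0.93789/0.23581 = 22.375 rad/s.

22.4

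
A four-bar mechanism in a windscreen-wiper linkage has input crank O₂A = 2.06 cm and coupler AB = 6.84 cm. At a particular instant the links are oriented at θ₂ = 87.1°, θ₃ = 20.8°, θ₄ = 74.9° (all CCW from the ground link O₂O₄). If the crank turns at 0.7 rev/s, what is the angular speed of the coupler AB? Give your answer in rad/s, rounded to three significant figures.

ω₂ = 4.398 rad/s (from 0.7 rev/s).
Differentiating the loop-closure r₂e^{iθ₂}+r₃e^{iθ₃}=r₁+r₄e^{iθ₄} gives r₂ω₂e^{iθ₂}+r₃ω₃e^{iθ₃}=r₄ω₄e^{iθ₄}.
Eliminating the other unknown: ω₃ = r₂ω₂ sin(θ₄−θ₂) / [r₃ sin(θ₃−θ₄)].
Numerator sine = -0.21132; denominator sine = -0.81004.
Result = 0.0206·4.398·(-0.21132) / (0.0684·(-0.81004)) = +0.34557 rad/s; magnitude 0.34557 rad/s.

0.346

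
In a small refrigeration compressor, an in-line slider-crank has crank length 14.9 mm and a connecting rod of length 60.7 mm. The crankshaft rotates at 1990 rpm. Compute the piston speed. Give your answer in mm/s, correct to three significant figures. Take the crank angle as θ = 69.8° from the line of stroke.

3170

ω = 2π·1990/60 = 208.4 rad/s
For an in-line slider-crank, x = r cosθ + √(L² − r² sin²θ), so v = −rω sinθ·[1 + r cosθ/√(L² − r² sin²θ)].
With r = 0.0149 m, L = 0.0607 m, θ = 69.8°: √(L² − r² sin²θ) = 0.059067 m.
v = −0.0149·208.4·0.93849·[1 + 0.0149·0.34530/0.059067] = -3.1679 m/s.
|v| = 3.1679 m/s = 3167.9 mm/s.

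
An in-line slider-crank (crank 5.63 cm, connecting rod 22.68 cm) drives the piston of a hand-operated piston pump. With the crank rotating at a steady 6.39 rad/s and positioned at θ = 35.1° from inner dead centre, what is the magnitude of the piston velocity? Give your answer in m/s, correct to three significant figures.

0.249

ω = 6.39 rad/s
For an in-line slider-crank, x = r cosθ + √(L² − r² sin²θ), so v = −rω sinθ·[1 + r cosθ/√(L² − r² sin²θ)].
With r = 0.0563 m, L = 0.2268 m, θ = 35.1°: √(L² − r² sin²θ) = 0.22448 m.
v = −0.0563·6.39·0.57501·[1 + 0.0563·0.81815/0.22448] = -0.24931 m/s.
|v| = 0.24931 m/s.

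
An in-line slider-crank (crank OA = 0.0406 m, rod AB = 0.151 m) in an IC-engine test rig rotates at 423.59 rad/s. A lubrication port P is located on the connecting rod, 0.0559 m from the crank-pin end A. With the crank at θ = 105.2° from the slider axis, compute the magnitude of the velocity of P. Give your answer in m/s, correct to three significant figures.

ω = 423.6 rad/s.  Crank-pin speed |V_A| = rω = 17.198 m/s, perpendicular to OA.
Rod angle: sinφ = −(r/L) sinθ ⇒ φ = -15.038°; ω_rod = −rω cosθ/√(L²−r²sin²θ) = +30.92 rad/s.
V_P = V_A + ω_rod × AP, with AP = 0.0559 m along the rod.
Components: V_Px = −rω sinθ − a·ω_rod·sinφ = -16.148 m/s;  V_Py = rω cosθ + a·ω_rod·cosφ = -2.8398 m/s.
|V_P| = √(V_Px² + V_Py²) = 16.395 m/s.

16.4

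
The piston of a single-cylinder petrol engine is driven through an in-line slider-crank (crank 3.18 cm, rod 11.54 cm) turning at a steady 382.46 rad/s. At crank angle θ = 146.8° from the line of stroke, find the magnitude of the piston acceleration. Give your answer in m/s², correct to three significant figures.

3350

ω = 382.5 rad/s
x(θ) = r cosθ + √(L² − r² sin²θ); with ω constant, a = ω²·d²x/dθ².
d²x/dθ² = −r cosθ − r²(cos2θ)/√u − r⁴ sin²2θ/(4u^{3/2}),  u = L² − r² sin²θ = 0.013014 m².
Substituting r = 0.0318 m, L = 0.1154 m, θ = 146.8°: d²x/dθ² = +0.022916 m.
a = ω²·d²x/dθ² = (382.5)²·(+0.022916) = +3352 m/s²;  |a| = 3352 m/s².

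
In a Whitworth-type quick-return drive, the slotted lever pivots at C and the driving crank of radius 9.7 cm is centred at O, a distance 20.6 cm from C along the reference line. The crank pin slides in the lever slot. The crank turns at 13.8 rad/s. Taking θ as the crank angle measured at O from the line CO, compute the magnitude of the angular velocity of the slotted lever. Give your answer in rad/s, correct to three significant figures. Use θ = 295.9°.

3.61

ω = 13.8 rad/s
Crank pin A relative to C: A = (d + r cosθ, r sinθ); lever angle φ = atan2(r sinθ, d + r cosθ).
Differentiating tanφ: φ̇ = rω(d cosθ + r)/(d² + r² + 2dr cosθ).
d² + r² + 2dr cosθ = |CA|² = 0.0693013 m²;  d cosθ + r = +0.18698 m.
|ω_lever| = |0.097·13.8·+0.18698| / 0.0693013 = 3.6117 rad/s.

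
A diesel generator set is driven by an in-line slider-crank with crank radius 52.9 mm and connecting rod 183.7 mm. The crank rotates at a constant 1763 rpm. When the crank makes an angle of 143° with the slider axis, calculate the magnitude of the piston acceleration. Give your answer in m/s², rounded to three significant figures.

ω = 2π·1763/60 = 184.6 rad/s
x(θ) = r cosθ + √(L² − r² sin²θ); with ω constant, a = ω²·d²x/dθ².
d²x/dθ² = −r cosθ − r²(cos2θ)/√u − r⁴ sin²2θ/(4u^{3/2}),  u = L² − r² sin²θ = 0.0327322 m².
Substituting r = 0.0529 m, L = 0.1837 m, θ = 143°: d²x/dθ² = +0.037679 m.
a = ω²·d²x/dθ² = (184.6)²·(+0.037679) = +1284.3 m/s²;  |a| = 1284.3 m/s².

1280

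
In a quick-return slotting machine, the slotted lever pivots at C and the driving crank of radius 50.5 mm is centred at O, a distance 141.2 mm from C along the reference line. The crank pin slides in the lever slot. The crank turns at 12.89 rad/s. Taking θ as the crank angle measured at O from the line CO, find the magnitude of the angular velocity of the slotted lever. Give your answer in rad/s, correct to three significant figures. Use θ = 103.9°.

0.566

ω = 12.89 rad/s
Crank pin A relative to C: A = (d + r cosθ, r sinθ); lever angle φ = atan2(r sinθ, d + r cosθ).
Differentiating tanφ: φ̇ = rω(d cosθ + r)/(d² + r² + 2dr cosθ).
d² + r² + 2dr cosθ = |CA|² = 0.0190617 m²;  d cosθ + r = +0.01658 m.
|ω_lever| = |0.0505·12.89·+0.01658| / 0.0190617 = 0.56619 rad/s.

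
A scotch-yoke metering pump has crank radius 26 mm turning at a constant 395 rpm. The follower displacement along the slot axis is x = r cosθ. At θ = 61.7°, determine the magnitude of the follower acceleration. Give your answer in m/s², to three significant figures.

ω = 41.36 rad/s (from 395 rpm).
x = r cosθ ⇒ ẍ = −rω² cosθ (ω constant).
|a| = rω²|cosθ| = 0.026·(41.36)²·|cos 61.7°| = 21.09 m/s².

21.1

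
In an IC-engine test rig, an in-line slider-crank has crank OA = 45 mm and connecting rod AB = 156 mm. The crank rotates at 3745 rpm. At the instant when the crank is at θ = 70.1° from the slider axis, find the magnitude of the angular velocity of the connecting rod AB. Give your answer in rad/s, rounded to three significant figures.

40.0

ω = 392.2 rad/s (converted from 3745 rpm).
The rod makes angle φ with the slider axis where L sinφ = r sinθ; differentiating, L cosφ·φ̇ = r ω cosθ.
L cosφ = √(L² − r² sin²θ) = 0.15015 m.
|ω_rod| = r ω |cosθ| / √(L² − r² sin²θ) = 0.045·392.2·0.34038/0.15015 = 40.006 rad/s.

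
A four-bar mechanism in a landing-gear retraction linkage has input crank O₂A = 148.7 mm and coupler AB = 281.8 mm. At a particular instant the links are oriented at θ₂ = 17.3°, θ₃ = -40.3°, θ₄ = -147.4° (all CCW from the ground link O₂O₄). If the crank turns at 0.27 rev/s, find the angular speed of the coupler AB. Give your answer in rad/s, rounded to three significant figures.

0.247

ω₂ = 1.696 rad/s (from 0.27 rev/s).
Differentiating the loop-closure r₂e^{iθ₂}+r₃e^{iθ₃}=r₁+r₄e^{iθ₄} gives r₂ω₂e^{iθ₂}+r₃ω₃e^{iθ₃}=r₄ω₄e^{iθ₄}.
Eliminating the other unknown: ω₃ = r₂ω₂ sin(θ₄−θ₂) / [r₃ sin(θ₃−θ₄)].
Numerator sine = -0.26387; denominator sine = +0.95579.
Result = 0.1487·1.696·(-0.26387) / (0.2818·(+0.95579)) = -0.24714 rad/s; magnitude 0.24714 rad/s.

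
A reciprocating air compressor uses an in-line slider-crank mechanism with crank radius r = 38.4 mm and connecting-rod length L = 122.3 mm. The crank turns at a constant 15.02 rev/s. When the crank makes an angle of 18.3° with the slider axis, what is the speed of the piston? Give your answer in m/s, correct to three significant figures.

1.48

ω = 2π·15 = 94.37 rad/s
For an in-line slider-crank, x = r cosθ + √(L² − r² sin²θ), so v = −rω sinθ·[1 + r cosθ/√(L² − r² sin²θ)].
With r = 0.0384 m, L = 0.1223 m, θ = 18.3°: √(L² − r² sin²θ) = 0.1217 m.
v = −0.0384·94.37·0.31399·[1 + 0.0384·0.94943/0.1217] = -1.4788 m/s.
|v| = 1.4788 m/s.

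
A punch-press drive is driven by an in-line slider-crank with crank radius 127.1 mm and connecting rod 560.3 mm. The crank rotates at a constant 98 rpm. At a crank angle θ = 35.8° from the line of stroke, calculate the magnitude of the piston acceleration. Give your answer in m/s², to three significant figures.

11.9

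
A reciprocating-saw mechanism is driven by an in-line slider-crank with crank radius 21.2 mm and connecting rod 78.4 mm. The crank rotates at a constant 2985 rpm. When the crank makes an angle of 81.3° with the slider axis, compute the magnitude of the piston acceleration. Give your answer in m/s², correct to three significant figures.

ω = 2π·2985/60 = 312.6 rad/s
x(θ) = r cosθ + √(L² − r² sin²θ); with ω constant, a = ω²·d²x/dθ².
d²x/dθ² = −r cosθ − r²(cos2θ)/√u − r⁴ sin²2θ/(4u^{3/2}),  u = L² − r² sin²θ = 0.0057074 m².
Substituting r = 0.0212 m, L = 0.0784 m, θ = 81.3°: d²x/dθ² = +0.0024597 m.
a = ω²·d²x/dθ² = (312.6)²·(+0.0024597) = +240.34 m/s²;  |a| = 240.34 m/s².

240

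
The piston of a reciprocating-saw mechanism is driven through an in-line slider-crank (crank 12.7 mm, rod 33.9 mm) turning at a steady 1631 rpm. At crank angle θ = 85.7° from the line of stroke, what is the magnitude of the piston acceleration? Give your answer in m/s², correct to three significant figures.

ω = 2π·1631/60 = 170.8 rad/s
x(θ) = r cosθ + √(L² − r² sin²θ); with ω constant, a = ω²·d²x/dθ².
d²x/dθ² = −r cosθ − r²(cos2θ)/√u − r⁴ sin²2θ/(4u^{3/2}),  u = L² − r² sin²θ = 0.000988827 m².
Substituting r = 0.0127 m, L = 0.0339 m, θ = 85.7°: d²x/dθ² = +0.0041146 m.
a = ω²·d²x/dθ² = (170.8)²·(+0.0041146) = +120.03 m/s²;  |a| = 120.03 m/s².

120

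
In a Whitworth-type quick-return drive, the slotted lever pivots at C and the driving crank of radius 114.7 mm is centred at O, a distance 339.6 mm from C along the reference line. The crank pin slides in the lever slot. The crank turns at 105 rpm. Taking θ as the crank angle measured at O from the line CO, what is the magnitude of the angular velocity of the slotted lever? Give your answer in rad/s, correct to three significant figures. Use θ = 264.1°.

0.835

ω = 11 rad/s (from 105 rpm).
Crank pin A relative to C: A = (d + r cosθ, r sinθ); lever angle φ = atan2(r sinθ, d + r cosθ).
Differentiating tanφ: φ̇ = rω(d cosθ + r)/(d² + r² + 2dr cosθ).
d² + r² + 2dr cosθ = |CA|² = 0.120476 m²;  d cosθ + r = +0.079792 m.
|ω_lever| = |0.1147·11·+0.079792| / 0.120476 = 0.83529 rad/s.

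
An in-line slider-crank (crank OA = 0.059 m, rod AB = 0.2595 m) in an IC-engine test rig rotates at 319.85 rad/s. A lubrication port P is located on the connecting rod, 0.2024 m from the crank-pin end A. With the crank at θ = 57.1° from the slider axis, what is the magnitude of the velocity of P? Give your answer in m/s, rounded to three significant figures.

ω = 319.9 rad/s.  Crank-pin speed |V_A| = rω = 18.871 m/s, perpendicular to OA.
Rod angle: sinφ = −(r/L) sinθ ⇒ φ = -11.005°; ω_rod = −rω cosθ/√(L²−r²sin²θ) = -40.24 rad/s.
V_P = V_A + ω_rod × AP, with AP = 0.2024 m along the rod.
Components: V_Px = −rω sinθ − a·ω_rod·sinφ = -17.399 m/s;  V_Py = rω cosθ + a·ω_rod·cosφ = +2.2555 m/s.
|V_P| = √(V_Px² + V_Py²) = 17.545 m/s.

17.5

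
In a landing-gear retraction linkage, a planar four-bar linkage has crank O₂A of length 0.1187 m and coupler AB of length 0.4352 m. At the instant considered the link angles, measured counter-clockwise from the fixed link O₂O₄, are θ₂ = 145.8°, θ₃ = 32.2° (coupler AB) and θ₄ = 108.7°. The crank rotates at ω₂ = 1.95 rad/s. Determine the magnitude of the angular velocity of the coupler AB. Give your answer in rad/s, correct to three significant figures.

ω₂ = 1.95 rad/s
Differentiating the loop-closure r₂e^{iθ₂}+r₃e^{iθ₃}=r₁+r₄e^{iθ₄} gives r₂ω₂e^{iθ₂}+r₃ω₃e^{iθ₃}=r₄ω₄e^{iθ₄}.
Eliminating the other unknown: ω₃ = r₂ω₂ sin(θ₄−θ₂) / [r₃ sin(θ₃−θ₄)].
Numerator sine = -0.60321; denominator sine = -0.97237.
Result = 0.1187·1.95·(-0.60321) / (0.4352·(-0.97237)) = +0.32994 rad/s; magnitude 0.32994 rad/s.

0.330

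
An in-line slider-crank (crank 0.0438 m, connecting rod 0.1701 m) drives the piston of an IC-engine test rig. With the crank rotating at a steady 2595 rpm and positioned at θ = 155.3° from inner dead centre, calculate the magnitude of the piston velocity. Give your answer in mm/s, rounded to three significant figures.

3800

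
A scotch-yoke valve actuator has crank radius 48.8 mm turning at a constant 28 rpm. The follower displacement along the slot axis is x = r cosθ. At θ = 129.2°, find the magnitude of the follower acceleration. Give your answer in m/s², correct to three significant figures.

ω = 2.932 rad/s (from 28 rpm).
x = r cosθ ⇒ ẍ = −rω² cosθ (ω constant).
|a| = rω²|cosθ| = 0.0488·(2.932)²·|cos 129.2°| = 0.26517 m/s².

0.265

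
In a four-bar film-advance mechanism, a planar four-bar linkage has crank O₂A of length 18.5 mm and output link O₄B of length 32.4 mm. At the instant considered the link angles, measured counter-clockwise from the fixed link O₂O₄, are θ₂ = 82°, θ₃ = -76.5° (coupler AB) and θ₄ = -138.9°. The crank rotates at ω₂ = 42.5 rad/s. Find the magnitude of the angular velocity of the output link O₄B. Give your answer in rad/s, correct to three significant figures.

10.0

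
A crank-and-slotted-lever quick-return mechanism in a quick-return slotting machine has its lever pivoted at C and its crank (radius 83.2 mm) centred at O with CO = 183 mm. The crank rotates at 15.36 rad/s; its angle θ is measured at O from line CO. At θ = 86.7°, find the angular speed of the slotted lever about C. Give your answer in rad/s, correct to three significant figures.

2.84

ω = 15.36 rad/s
Crank pin A relative to C: A = (d + r cosθ, r sinθ); lever angle φ = atan2(r sinθ, d + r cosθ).
Differentiating tanφ: φ̇ = rω(d cosθ + r)/(d² + r² + 2dr cosθ).
d² + r² + 2dr cosθ = |CA|² = 0.0421641 m²;  d cosθ + r = +0.093734 m.
|ω_lever| = |0.0832·15.36·+0.093734| / 0.0421641 = 2.841 rad/s.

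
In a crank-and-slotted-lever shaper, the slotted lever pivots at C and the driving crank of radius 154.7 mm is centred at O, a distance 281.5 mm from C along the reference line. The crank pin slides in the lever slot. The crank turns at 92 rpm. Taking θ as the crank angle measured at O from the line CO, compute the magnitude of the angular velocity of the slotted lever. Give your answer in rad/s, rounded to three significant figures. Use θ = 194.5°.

9.32

ω = 9.634 rad/s (from 92 rpm).
Crank pin A relative to C: A = (d + r cosθ, r sinθ); lever angle φ = atan2(r sinθ, d + r cosθ).
Differentiating tanφ: φ̇ = rω(d cosθ + r)/(d² + r² + 2dr cosθ).
d² + r² + 2dr cosθ = |CA|² = 0.0188525 m²;  d cosθ + r = -0.11783 m.
|ω_lever| = |0.1547·9.634·-0.11783| / 0.0188525 = 9.3155 rad/s.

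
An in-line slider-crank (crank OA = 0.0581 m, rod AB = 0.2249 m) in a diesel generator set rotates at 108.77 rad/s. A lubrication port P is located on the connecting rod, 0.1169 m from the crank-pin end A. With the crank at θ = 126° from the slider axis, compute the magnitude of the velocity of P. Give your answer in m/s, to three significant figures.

5.03

ω = 108.8 rad/s.  Crank-pin speed |V_A| = rω = 6.3195 m/s, perpendicular to OA.
Rod angle: sinφ = −(r/L) sinθ ⇒ φ = -12.064°; ω_rod = −rω cosθ/√(L²−r²sin²θ) = +16.889 rad/s.
V_P = V_A + ω_rod × AP, with AP = 0.1169 m along the rod.
Components: V_Px = −rω sinθ − a·ω_rod·sinφ = -4.7 m/s;  V_Py = rω cosθ + a·ω_rod·cosφ = -1.7838 m/s.
|V_P| = √(V_Px² + V_Py²) = 5.0271 m/s.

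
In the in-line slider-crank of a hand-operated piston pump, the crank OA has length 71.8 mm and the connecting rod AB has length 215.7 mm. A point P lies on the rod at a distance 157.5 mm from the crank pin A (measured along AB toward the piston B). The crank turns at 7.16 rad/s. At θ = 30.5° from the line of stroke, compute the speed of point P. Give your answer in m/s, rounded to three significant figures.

0.338

ω = 7.16 rad/s.  Crank-pin speed |V_A| = rω = 0.51409 m/s, perpendicular to OA.
Rod angle: sinφ = −(r/L) sinθ ⇒ φ = -9.726°; ω_rod = −rω cosθ/√(L²−r²sin²θ) = -2.0835 rad/s.
V_P = V_A + ω_rod × AP, with AP = 0.1575 m along the rod.
Components: V_Px = −rω sinθ − a·ω_rod·sinφ = -0.31636 m/s;  V_Py = rω cosθ + a·ω_rod·cosφ = +0.11952 m/s.
|V_P| = √(V_Px² + V_Py²) = 0.33818 m/s.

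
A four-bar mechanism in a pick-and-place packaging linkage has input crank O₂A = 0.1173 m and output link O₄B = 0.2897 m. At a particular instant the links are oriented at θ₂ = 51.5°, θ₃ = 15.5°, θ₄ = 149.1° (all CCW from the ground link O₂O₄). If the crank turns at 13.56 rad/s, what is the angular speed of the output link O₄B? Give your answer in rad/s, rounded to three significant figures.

ω₂ = 13.56 rad/s
Differentiating the loop-closure r₂e^{iθ₂}+r₃e^{iθ₃}=r₁+r₄e^{iθ₄} gives r₂ω₂e^{iθ₂}+r₃ω₃e^{iθ₃}=r₄ω₄e^{iθ₄}.
Eliminating the other unknown: ω₄ = r₂ω₂ sin(θ₂−θ₃) / [r₄ sin(θ₄−θ₃)].
Numerator sine = +0.58779; denominator sine = +0.72417.
Result = 0.1173·13.56·(+0.58779) / (0.2897·(+0.72417)) = +4.4564 rad/s; magnitude 4.4564 rad/s.

4.46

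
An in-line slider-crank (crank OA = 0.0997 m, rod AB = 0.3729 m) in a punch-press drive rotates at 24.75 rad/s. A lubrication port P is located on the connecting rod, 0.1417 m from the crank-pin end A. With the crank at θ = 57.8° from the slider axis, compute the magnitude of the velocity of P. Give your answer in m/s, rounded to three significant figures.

ω = 24.75 rad/s.  Crank-pin speed |V_A| = rω = 2.4676 m/s, perpendicular to OA.
Rod angle: sinφ = −(r/L) sinθ ⇒ φ = -13.076°; ω_rod = −rω cosθ/√(L²−r²sin²θ) = -3.62 rad/s.
V_P = V_A + ω_rod × AP, with AP = 0.1417 m along the rod.
Components: V_Px = −rω sinθ − a·ω_rod·sinφ = -2.2041 m/s;  V_Py = rω cosθ + a·ω_rod·cosφ = +0.81525 m/s.
|V_P| = √(V_Px² + V_Py²) = 2.35 m/s.

2.35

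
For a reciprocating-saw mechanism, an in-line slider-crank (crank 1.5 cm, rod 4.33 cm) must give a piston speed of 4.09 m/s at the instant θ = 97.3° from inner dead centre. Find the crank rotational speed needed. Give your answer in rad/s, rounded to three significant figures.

For an in-line slider-crank, |v_piston| = rω|sinθ|·[1 + r cosθ/√(L² − r² sin²θ)].
With r = 0.015 m, L = 0.0433 m, θ = 97.3°: the bracketed kinematic factor |dx/dθ| = 0.014181 m.
ω = v/|dx/dθ| = 4.09/0.014181 = 288.41 rad/s.

288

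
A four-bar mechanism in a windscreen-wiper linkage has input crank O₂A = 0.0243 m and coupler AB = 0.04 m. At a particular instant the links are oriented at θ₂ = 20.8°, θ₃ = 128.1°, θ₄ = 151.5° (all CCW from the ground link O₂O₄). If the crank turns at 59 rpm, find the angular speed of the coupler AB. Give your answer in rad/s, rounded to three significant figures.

7.17

ω₂ = 6.178 rad/s (from 59 rpm).
Differentiating the loop-closure r₂e^{iθ₂}+r₃e^{iθ₃}=r₁+r₄e^{iθ₄} gives r₂ω₂e^{iθ₂}+r₃ω₃e^{iθ₃}=r₄ω₄e^{iθ₄}.
Eliminating the other unknown: ω₃ = r₂ω₂ sin(θ₄−θ₂) / [r₃ sin(θ₃−θ₄)].
Numerator sine = +0.75813; denominator sine = -0.39715.
Result = 0.0243·6.178·(+0.75813) / (0.04·(-0.39715)) = -7.1651 rad/s; magnitude 7.1651 rad/s.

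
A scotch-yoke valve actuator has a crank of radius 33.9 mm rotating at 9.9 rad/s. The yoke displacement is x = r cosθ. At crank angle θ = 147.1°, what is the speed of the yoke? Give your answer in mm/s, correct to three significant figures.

182

ω = 9.9 rad/s
x = r cosθ ⇒ ẋ = −rω sinθ.
|v| = rω|sinθ| = 0.0339·9.9·|sin 147.1°| = 0.18229 m/s = 182.29 mm/s.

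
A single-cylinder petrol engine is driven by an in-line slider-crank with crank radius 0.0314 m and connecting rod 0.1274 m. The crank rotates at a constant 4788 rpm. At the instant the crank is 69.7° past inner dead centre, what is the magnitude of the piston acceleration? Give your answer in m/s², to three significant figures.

1230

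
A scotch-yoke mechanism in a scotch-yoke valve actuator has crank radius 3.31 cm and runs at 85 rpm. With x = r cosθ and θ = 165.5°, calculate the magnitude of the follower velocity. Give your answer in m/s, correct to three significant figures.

ω = 8.901 rad/s (from 85 rpm).
x = r cosθ ⇒ ẋ = −rω sinθ.
|v| = rω|sinθ| = 0.0331·8.901·|sin 165.5°| = 0.073769 m/s.

0.0738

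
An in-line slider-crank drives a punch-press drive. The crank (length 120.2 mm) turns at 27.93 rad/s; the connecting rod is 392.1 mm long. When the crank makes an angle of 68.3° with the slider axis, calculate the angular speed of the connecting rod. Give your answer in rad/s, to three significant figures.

ω = 27.93 rad/s
The rod makes angle φ with the slider axis where L sinφ = r sinθ; differentiating, L cosφ·φ̇ = r ω cosθ.
L cosφ = √(L² − r² sin²θ) = 0.37586 m.
|ω_rod| = r ω |cosθ| / √(L² − r² sin²θ) = 0.1202·27.93·0.36975/0.37586 = 3.3026 rad/s.

3.30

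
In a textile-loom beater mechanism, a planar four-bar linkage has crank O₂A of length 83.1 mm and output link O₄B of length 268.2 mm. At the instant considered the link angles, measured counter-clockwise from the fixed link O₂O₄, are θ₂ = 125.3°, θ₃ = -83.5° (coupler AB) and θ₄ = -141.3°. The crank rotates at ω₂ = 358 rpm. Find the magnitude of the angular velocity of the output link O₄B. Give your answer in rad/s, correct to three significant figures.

ω₂ = 37.49 rad/s (from 358 rpm).
Differentiating the loop-closure r₂e^{iθ₂}+r₃e^{iθ₃}=r₁+r₄e^{iθ₄} gives r₂ω₂e^{iθ₂}+r₃ω₃e^{iθ₃}=r₄ω₄e^{iθ₄}.
Eliminating the other unknown: ω₄ = r₂ω₂ sin(θ₂−θ₃) / [r₄ sin(θ₄−θ₃)].
Numerator sine = -0.48175; denominator sine = -0.84619.
Result = 0.0831·37.49·(-0.48175) / (0.2682·(-0.84619)) = +6.6132 rad/s; magnitude 6.6132 rad/s.

6.61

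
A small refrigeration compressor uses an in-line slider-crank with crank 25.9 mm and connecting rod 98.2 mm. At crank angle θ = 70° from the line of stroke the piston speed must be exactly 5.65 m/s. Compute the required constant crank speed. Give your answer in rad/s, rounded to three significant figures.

212

For an in-line slider-crank, |v_piston| = rω|sinθ|·[1 + r cosθ/√(L² − r² sin²θ)].
With r = 0.0259 m, L = 0.0982 m, θ = 70°: the bracketed kinematic factor |dx/dθ| = 0.026604 m.
ω = v/|dx/dθ| = 5.65/0.026604 = 212.37 rad/s.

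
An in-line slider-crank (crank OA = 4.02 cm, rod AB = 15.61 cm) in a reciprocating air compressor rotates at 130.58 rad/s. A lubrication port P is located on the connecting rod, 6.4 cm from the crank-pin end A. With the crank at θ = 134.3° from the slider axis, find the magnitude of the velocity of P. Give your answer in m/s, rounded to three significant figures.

ω = 130.6 rad/s.  Crank-pin speed |V_A| = rω = 5.2493 m/s, perpendicular to OA.
Rod angle: sinφ = −(r/L) sinθ ⇒ φ = -10.621°; ω_rod = −rω cosθ/√(L²−r²sin²θ) = +23.896 rad/s.
V_P = V_A + ω_rod × AP, with AP = 0.064 m along the rod.
Components: V_Px = −rω sinθ − a·ω_rod·sinφ = -3.475 m/s;  V_Py = rω cosθ + a·ω_rod·cosφ = -2.1631 m/s.
|V_P| = √(V_Px² + V_Py²) = 4.0933 m/s.

4.09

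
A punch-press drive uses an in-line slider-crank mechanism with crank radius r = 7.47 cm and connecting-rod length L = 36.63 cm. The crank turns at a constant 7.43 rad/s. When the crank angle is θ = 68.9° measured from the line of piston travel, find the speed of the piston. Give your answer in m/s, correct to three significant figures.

0.557

ω = 7.43 rad/s
For an in-line slider-crank, x = r cosθ + √(L² − r² sin²θ), so v = −rω sinθ·[1 + r cosθ/√(L² − r² sin²θ)].
With r = 0.0747 m, L = 0.3663 m, θ = 68.9°: √(L² − r² sin²θ) = 0.35961 m.
v = −0.0747·7.43·0.93295·[1 + 0.0747·0.36000/0.35961] = -0.55653 m/s.
|v| = 0.55653 m/s.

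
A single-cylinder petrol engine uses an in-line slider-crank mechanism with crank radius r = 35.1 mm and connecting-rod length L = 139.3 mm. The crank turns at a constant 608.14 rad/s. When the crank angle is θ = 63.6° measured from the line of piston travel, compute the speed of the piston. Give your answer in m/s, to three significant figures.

21.3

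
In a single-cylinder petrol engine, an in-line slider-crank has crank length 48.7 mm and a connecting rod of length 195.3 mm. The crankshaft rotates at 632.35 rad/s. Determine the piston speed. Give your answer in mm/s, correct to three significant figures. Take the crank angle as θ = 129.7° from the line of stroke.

19800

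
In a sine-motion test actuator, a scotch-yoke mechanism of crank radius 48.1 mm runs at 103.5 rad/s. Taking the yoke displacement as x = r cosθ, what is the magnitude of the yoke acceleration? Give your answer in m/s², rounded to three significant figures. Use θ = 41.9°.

ω = 103.5 rad/s
x = r cosθ ⇒ ẍ = −rω² cosθ (ω constant).
|a| = rω²|cosθ| = 0.0481·(103.5)²·|cos 41.9°| = 383.51 m/s².

384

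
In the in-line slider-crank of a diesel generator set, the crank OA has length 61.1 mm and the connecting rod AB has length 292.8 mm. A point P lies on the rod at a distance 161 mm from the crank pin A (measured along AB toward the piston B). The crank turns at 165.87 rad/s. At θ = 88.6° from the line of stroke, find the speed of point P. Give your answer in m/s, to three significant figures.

10.2

ω = 165.9 rad/s.  Crank-pin speed |V_A| = rω = 10.135 m/s, perpendicular to OA.
Rod angle: sinφ = −(r/L) sinθ ⇒ φ = -12.041°; ω_rod = −rω cosθ/√(L²−r²sin²θ) = -0.86469 rad/s.
V_P = V_A + ω_rod × AP, with AP = 0.161 m along the rod.
Components: V_Px = −rω sinθ − a·ω_rod·sinφ = -10.161 m/s;  V_Py = rω cosθ + a·ω_rod·cosφ = +0.11146 m/s.
|V_P| = √(V_Px² + V_Py²) = 10.161 m/s.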